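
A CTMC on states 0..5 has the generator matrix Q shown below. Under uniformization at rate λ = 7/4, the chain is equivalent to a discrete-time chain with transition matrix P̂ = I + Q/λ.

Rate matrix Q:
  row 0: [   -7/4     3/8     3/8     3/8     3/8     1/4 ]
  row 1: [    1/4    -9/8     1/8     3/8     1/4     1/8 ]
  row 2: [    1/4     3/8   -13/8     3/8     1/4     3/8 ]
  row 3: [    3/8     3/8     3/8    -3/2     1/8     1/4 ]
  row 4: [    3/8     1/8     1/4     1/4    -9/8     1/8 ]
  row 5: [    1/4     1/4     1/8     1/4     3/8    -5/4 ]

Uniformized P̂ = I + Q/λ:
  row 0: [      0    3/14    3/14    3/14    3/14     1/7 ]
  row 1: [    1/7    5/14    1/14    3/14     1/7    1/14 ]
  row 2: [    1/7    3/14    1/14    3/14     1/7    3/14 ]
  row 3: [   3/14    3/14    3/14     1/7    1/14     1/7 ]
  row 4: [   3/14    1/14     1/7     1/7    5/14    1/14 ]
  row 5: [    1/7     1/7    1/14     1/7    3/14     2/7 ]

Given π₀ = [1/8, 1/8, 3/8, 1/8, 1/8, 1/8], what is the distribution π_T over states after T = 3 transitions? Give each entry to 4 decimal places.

π = [0.1478, 0.2060, 0.1314, 0.1776, 0.1922, 0.1451]

t=0: π = [0.1250, 0.1250, 0.3750, 0.1250, 0.1250, 0.1250]
t=1: π = [0.1429, 0.2054, 0.1161, 0.1875, 0.1786, 0.1696]
t=2: π = [0.1486, 0.2060, 0.1314, 0.1760, 0.1901, 0.1480]
t=3: π = [0.1478, 0.2060, 0.1314, 0.1776, 0.1922, 0.1451]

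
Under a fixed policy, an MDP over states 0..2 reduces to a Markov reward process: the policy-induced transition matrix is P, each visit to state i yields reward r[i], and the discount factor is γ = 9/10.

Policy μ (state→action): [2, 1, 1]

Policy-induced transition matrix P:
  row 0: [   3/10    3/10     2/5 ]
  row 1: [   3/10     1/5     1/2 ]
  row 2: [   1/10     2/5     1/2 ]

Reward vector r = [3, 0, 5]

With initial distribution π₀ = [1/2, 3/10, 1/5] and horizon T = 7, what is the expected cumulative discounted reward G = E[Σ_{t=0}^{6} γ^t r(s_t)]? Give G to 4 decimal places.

G = 15.2038

t=0: π = [0.5000, 0.3000, 0.2000], E[r] = 2.5000, γ^t·E[r] = 2.500000, running G = 2.500000
t=1: π = [0.2600, 0.2900, 0.4500], E[r] = 3.0300, γ^t·E[r] = 2.727000, running G = 5.227000
t=2: π = [0.2100, 0.3160, 0.4740], E[r] = 3.0000, γ^t·E[r] = 2.430000, running G = 7.657000
t=3: π = [0.2052, 0.3158, 0.4790], E[r] = 3.0106, γ^t·E[r] = 2.194727, running G = 9.851727
t=4: π = [0.2042, 0.3163, 0.4795], E[r] = 3.0100, γ^t·E[r] = 1.974861, running G = 11.826588
t=5: π = [0.2041, 0.3163, 0.4796], E[r] = 3.0102, γ^t·E[r] = 1.777500, running G = 13.604088
t=6: π = [0.2041, 0.3163, 0.4796], E[r] = 3.0102, γ^t·E[r] = 1.599744, running G = 15.203832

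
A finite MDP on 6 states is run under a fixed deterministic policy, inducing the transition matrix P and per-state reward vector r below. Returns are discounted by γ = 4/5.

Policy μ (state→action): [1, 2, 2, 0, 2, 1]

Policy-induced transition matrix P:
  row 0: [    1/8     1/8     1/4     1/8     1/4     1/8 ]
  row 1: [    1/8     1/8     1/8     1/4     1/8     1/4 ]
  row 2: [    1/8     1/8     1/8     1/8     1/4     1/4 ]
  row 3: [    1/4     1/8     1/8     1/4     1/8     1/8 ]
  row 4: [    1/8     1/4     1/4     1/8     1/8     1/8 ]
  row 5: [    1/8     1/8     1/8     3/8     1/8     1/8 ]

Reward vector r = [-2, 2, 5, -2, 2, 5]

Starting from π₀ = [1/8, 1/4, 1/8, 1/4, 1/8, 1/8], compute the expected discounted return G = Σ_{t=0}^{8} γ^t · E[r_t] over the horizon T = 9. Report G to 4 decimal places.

G = 6.3133

t=0: π = [0.1250, 0.2500, 0.1250, 0.2500, 0.1250, 0.1250], E[r] = 1.2500, γ^t·E[r] = 1.250000, running G = 1.250000
t=1: π = [0.1563, 0.1406, 0.1563, 0.2188, 0.1563, 0.1719], E[r] = 1.4844, γ^t·E[r] = 1.187500, running G = 2.437500
t=2: π = [0.1523, 0.1445, 0.1641, 0.2129, 0.1641, 0.1621], E[r] = 1.5176, γ^t·E[r] = 0.971250, running G = 3.408750
t=3: π = [0.1516, 0.1455, 0.1646, 0.2102, 0.1646, 0.1636], E[r] = 1.5371, γ^t·E[r] = 0.787000, running G = 4.195750
t=4: π = [0.1513, 0.1456, 0.1645, 0.2104, 0.1645, 0.1638], E[r] = 1.5383, γ^t·E[r] = 0.630088, running G = 4.825838
t=5: π = [0.1513, 0.1456, 0.1645, 0.2104, 0.1645, 0.1638], E[r] = 1.5378, γ^t·E[r] = 0.503909, running G = 5.329746
t=6: π = [0.1513, 0.1456, 0.1645, 0.2104, 0.1645, 0.1638], E[r] = 1.5377, γ^t·E[r] = 0.403100, running G = 5.732846
t=7: π = [0.1513, 0.1456, 0.1645, 0.2104, 0.1645, 0.1638], E[r] = 1.5377, γ^t·E[r] = 0.322480, running G = 6.055326
t=8: π = [0.1513, 0.1456, 0.1645, 0.2104, 0.1645, 0.1638], E[r] = 1.5377, γ^t·E[r] = 0.257984, running G = 6.313310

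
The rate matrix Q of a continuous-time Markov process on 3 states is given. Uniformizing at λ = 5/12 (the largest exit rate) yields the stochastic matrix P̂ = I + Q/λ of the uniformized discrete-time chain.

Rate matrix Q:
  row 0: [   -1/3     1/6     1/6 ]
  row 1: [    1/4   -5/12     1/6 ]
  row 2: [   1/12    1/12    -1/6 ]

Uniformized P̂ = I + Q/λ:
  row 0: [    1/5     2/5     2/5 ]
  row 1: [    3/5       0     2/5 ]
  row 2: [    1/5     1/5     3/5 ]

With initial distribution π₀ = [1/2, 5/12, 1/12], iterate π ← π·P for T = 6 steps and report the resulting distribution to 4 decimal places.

t=0: π = [0.5000, 0.4167, 0.0833]
t=1: π = [0.3667, 0.2167, 0.4167]
t=2: π = [0.2867, 0.2300, 0.4833]
t=3: π = [0.2920, 0.2113, 0.4967]
t=4: π = [0.2845, 0.2161, 0.4993]
t=5: π = [0.2865, 0.2137, 0.4999]
t=6: π = [0.2855, 0.2146, 0.5000]

π = [0.2855, 0.2146, 0.5000]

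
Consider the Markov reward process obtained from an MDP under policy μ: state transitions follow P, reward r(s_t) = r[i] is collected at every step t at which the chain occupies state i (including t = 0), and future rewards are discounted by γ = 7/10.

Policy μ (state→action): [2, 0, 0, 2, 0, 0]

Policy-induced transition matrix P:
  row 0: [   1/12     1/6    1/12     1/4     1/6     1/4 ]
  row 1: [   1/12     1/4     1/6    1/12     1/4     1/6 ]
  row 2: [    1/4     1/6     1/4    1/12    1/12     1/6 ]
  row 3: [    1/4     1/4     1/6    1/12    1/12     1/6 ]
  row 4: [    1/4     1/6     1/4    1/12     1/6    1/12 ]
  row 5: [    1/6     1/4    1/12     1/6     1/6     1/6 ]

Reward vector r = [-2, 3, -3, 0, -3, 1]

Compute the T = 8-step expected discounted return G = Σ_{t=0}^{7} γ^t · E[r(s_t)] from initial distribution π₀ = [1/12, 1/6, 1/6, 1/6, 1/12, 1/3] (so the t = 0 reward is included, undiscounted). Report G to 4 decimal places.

t=0: π = [0.0833, 0.1667, 0.1667, 0.1667, 0.0833, 0.3333], E[r] = -0.0833, γ^t·E[r] = -0.083333, running G = -0.083333
t=1: π = [0.1806, 0.2222, 0.1528, 0.1250, 0.1528, 0.1667], E[r] = -0.4444, γ^t·E[r] = -0.311111, running G = -0.394444
t=2: π = [0.1690, 0.2095, 0.1632, 0.1273, 0.1620, 0.1690], E[r] = -0.5162, γ^t·E[r] = -0.252940, running G = -0.647384
t=3: π = [0.1728, 0.2088, 0.1656, 0.1256, 0.1599, 0.1672], E[r] = -0.5285, γ^t·E[r] = -0.181292, running G = -0.828677
t=4: π = [0.1725, 0.2085, 0.1655, 0.1261, 0.1598, 0.1677], E[r] = -0.5275, γ^t·E[r] = -0.126658, running G = -0.955334
t=5: π = [0.1725, 0.2085, 0.1654, 0.1261, 0.1597, 0.1677], E[r] = -0.5273, γ^t·E[r] = -0.088619, running G = -1.043953
t=6: π = [0.1725, 0.2085, 0.1654, 0.1261, 0.1598, 0.1677], E[r] = -0.5272, γ^t·E[r] = -0.062026, running G = -1.105979
t=7: π = [0.1725, 0.2085, 0.1654, 0.1261, 0.1598, 0.1677], E[r] = -0.5272, γ^t·E[r] = -0.043418, running G = -1.149397

G = -1.1494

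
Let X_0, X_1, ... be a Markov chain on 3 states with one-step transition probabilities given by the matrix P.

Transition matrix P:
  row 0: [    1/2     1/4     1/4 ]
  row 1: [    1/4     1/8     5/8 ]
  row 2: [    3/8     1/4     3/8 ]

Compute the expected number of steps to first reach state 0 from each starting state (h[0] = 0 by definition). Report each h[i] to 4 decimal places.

First-step conditioning: h[0] = 0; for i ≠ 0, h[i] = 1 + Σ_k P[i][k]·h[k].
  h[1] = 1 + 1/8·h[1] + 5/8·h[2]
  h[2] = 1 + 1/4·h[1] + 3/8·h[2]
Solving the 2×2 linear system over states ≠ 0 gives exactly h = [0, 16/5, 72/25] (h[0] = 0 is the target).

h = [0.0000, 3.2000, 2.8800]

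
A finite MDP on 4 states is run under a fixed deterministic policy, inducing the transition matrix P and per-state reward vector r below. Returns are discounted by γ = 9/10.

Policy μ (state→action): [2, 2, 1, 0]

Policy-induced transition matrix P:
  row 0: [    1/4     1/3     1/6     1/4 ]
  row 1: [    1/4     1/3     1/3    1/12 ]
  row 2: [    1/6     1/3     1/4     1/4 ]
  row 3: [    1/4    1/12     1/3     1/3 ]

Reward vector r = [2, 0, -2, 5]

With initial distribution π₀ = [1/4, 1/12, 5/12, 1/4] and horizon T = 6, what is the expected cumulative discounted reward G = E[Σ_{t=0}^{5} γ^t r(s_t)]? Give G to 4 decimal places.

G = 4.8611

t=0: π = [0.2500, 0.0833, 0.4167, 0.2500], E[r] = 0.9167, γ^t·E[r] = 0.916667, running G = 0.916667
t=1: π = [0.2153, 0.2708, 0.2569, 0.2569], E[r] = 1.2014, γ^t·E[r] = 1.081250, running G = 1.997917
t=2: π = [0.2286, 0.2691, 0.2760, 0.2263], E[r] = 1.0365, γ^t·E[r] = 0.839531, running G = 2.837448
t=3: π = [0.2270, 0.2768, 0.2722, 0.2240], E[r] = 1.0296, γ^t·E[r] = 0.750551, running G = 3.587999
t=4: π = [0.2273, 0.2773, 0.2728, 0.2225], E[r] = 1.0217, γ^t·E[r] = 0.670336, running G = 4.258334
t=5: π = [0.2273, 0.2777, 0.2727, 0.2223], E[r] = 1.0207, γ^t·E[r] = 0.602725, running G = 4.861059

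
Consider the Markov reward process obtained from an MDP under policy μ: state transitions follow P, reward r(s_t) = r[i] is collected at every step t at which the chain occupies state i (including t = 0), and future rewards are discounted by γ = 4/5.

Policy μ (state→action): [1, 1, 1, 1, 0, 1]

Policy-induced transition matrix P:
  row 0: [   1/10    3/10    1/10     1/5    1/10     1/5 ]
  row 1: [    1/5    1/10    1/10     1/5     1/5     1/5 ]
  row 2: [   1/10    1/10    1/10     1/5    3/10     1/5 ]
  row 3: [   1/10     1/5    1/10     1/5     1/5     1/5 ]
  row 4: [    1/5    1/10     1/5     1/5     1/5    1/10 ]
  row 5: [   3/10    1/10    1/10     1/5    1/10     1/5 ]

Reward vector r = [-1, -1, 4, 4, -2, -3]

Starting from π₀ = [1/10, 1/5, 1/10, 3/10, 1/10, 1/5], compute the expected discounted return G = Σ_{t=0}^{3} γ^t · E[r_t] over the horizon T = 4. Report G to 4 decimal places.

t=0: π = [0.1000, 0.2000, 0.1000, 0.3000, 0.1000, 0.2000], E[r] = 0.5000, γ^t·E[r] = 0.500000, running G = 0.500000
t=1: π = [0.1700, 0.1500, 0.1100, 0.2000, 0.1800, 0.1900], E[r] = -0.0100, γ^t·E[r] = -0.008000, running G = 0.492000
t=2: π = [0.1710, 0.1540, 0.1180, 0.2000, 0.1750, 0.1820], E[r] = 0.0510, γ^t·E[r] = 0.032640, running G = 0.524640
t=3: π = [0.1693, 0.1542, 0.1175, 0.2000, 0.1765, 0.1825], E[r] = 0.0460, γ^t·E[r] = 0.023552, running G = 0.548192

G = 0.5482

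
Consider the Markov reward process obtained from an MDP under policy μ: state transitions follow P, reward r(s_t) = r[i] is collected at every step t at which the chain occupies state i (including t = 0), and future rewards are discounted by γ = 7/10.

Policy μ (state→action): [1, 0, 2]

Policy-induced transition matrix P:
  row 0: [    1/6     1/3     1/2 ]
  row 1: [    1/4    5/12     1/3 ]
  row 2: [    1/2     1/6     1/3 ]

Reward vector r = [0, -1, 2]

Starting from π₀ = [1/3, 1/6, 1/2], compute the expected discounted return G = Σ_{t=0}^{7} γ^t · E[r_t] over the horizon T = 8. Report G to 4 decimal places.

t=0: π = [0.3333, 0.1667, 0.5000], E[r] = 0.8333, γ^t·E[r] = 0.833333, running G = 0.833333
t=1: π = [0.3472, 0.2639, 0.3889], E[r] = 0.5139, γ^t·E[r] = 0.359722, running G = 1.193056
t=2: π = [0.3183, 0.2905, 0.3912], E[r] = 0.4919, γ^t·E[r] = 0.241030, running G = 1.434086
t=3: π = [0.3213, 0.2923, 0.3864], E[r] = 0.4804, γ^t·E[r] = 0.164784, running G = 1.598870
t=4: π = [0.3198, 0.2933, 0.3869], E[r] = 0.4805, γ^t·E[r] = 0.115359, running G = 1.714229
t=5: π = [0.3201, 0.2933, 0.3866], E[r] = 0.4800, γ^t·E[r] = 0.080670, running G = 1.794899
t=6: π = [0.3200, 0.2933, 0.3867], E[r] = 0.4800, γ^t·E[r] = 0.056474, running G = 1.851373
t=7: π = [0.3200, 0.2933, 0.3867], E[r] = 0.4800, γ^t·E[r] = 0.039530, running G = 1.890902

G = 1.8909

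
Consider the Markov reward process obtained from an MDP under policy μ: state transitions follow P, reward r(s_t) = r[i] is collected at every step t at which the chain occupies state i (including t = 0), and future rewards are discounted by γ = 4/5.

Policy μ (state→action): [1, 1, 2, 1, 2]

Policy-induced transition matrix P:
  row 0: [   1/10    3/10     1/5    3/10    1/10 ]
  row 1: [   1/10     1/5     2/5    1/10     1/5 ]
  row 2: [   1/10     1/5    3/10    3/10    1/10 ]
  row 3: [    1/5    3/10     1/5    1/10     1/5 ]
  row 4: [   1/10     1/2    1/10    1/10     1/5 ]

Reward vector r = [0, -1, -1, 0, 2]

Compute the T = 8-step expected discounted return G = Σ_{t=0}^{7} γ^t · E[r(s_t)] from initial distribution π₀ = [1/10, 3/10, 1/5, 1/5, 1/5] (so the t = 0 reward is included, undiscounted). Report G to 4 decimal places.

G = -0.7899

t=0: π = [0.1000, 0.3000, 0.2000, 0.2000, 0.2000], E[r] = -0.1000, γ^t·E[r] = -0.100000, running G = -0.100000
t=1: π = [0.1200, 0.2900, 0.2600, 0.1600, 0.1700], E[r] = -0.2100, γ^t·E[r] = -0.168000, running G = -0.268000
t=2: π = [0.1160, 0.2790, 0.2670, 0.1760, 0.1620], E[r] = -0.2220, γ^t·E[r] = -0.142080, running G = -0.410080
t=3: π = [0.1176, 0.2778, 0.2663, 0.1766, 0.1617], E[r] = -0.2207, γ^t·E[r] = -0.112998, running G = -0.523078
t=4: π = [0.1177, 0.2779, 0.2660, 0.1768, 0.1616], E[r] = -0.2207, γ^t·E[r] = -0.090411, running G = -0.613489
t=5: π = [0.1177, 0.2779, 0.2660, 0.1767, 0.1616], E[r] = -0.2207, γ^t·E[r] = -0.072316, running G = -0.685805
t=6: π = [0.1177, 0.2779, 0.2660, 0.1767, 0.1616], E[r] = -0.2207, γ^t·E[r] = -0.057854, running G = -0.743659
t=7: π = [0.1177, 0.2779, 0.2660, 0.1767, 0.1616], E[r] = -0.2207, γ^t·E[r] = -0.046283, running G = -0.789943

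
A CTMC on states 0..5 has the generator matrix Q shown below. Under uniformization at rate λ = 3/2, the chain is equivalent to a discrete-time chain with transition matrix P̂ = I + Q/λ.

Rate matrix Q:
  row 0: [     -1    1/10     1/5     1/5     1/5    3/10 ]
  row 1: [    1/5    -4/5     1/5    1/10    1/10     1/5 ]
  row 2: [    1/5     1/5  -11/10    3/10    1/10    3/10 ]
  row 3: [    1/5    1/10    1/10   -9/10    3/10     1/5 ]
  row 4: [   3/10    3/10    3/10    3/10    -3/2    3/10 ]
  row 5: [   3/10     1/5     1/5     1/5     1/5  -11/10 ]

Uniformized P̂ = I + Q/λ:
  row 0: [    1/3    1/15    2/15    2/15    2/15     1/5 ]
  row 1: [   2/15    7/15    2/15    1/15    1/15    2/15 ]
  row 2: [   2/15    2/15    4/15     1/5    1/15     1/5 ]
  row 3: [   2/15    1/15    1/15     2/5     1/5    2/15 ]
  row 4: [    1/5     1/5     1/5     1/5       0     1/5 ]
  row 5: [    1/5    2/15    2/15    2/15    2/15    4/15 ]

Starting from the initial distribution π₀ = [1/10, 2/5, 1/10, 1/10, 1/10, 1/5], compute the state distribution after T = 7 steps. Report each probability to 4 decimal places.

π = [0.1915, 0.1731, 0.1478, 0.1894, 0.1099, 0.1884]

t=0: π = [0.1000, 0.4000, 0.1000, 0.1000, 0.1000, 0.2000]
t=1: π = [0.1733, 0.2600, 0.1467, 0.1467, 0.0933, 0.1800]
t=2: π = [0.1862, 0.2049, 0.1493, 0.1711, 0.1036, 0.1849]
t=3: π = [0.1898, 0.1847, 0.1487, 0.1822, 0.1073, 0.1873]
t=4: π = [0.1909, 0.1773, 0.1482, 0.1867, 0.1089, 0.1880]
t=5: π = [0.1913, 0.1745, 0.1479, 0.1884, 0.1096, 0.1883]
t=6: π = [0.1915, 0.1735, 0.1478, 0.1891, 0.1098, 0.1884]
t=7: π = [0.1915, 0.1731, 0.1478, 0.1894, 0.1099, 0.1884]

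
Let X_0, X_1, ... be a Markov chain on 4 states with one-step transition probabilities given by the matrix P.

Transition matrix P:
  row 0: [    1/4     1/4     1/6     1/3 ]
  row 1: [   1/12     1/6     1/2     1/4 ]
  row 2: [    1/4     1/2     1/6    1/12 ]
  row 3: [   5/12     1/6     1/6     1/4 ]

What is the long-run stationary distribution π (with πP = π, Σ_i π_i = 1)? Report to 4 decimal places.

π = [0.2424, 0.2727, 0.2576, 0.2273]

Balance equations π_j = Σ_i π_i·P[i][j]:
  π_0 = 1/4·π_0 + 1/12·π_1 + 1/4·π_2 + 5/12·π_3
  π_1 = 1/4·π_0 + 1/6·π_1 + 1/2·π_2 + 1/6·π_3
  π_2 = 1/6·π_0 + 1/2·π_1 + 1/6·π_2 + 1/6·π_3
  normalize: π_0 + π_1 + π_2 + π_3 = 1
Solving the linear system gives exactly π = [8/33, 3/11, 17/66, 5/22].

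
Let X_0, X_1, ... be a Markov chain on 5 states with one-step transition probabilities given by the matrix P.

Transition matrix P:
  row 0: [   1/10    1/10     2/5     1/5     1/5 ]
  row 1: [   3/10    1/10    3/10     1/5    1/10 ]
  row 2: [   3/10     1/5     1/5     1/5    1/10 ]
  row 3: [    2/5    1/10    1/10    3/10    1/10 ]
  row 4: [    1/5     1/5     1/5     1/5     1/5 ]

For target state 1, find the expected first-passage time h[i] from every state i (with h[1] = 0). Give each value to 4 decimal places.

h = [7.1180, 0.0000, 6.5751, 7.3660, 6.5147]

First-step conditioning: h[1] = 0; for i ≠ 1, h[i] = 1 + Σ_k P[i][k]·h[k].
  h[0] = 1 + 1/10·h[0] + 2/5·h[2] + 1/5·h[3] + 1/5·h[4]
  h[2] = 1 + 3/10·h[0] + 1/5·h[2] + 1/5·h[3] + 1/10·h[4]
  h[3] = 1 + 2/5·h[0] + 1/10·h[2] + 3/10·h[3] + 1/10·h[4]
  h[4] = 1 + 1/5·h[0] + 1/5·h[2] + 1/5·h[3] + 1/5·h[4]
Solving the 4×4 linear system over states ≠ 1 gives exactly h = [2655/373, 0, 4905/746, 5495/746, 2430/373] (h[1] = 0 is the target).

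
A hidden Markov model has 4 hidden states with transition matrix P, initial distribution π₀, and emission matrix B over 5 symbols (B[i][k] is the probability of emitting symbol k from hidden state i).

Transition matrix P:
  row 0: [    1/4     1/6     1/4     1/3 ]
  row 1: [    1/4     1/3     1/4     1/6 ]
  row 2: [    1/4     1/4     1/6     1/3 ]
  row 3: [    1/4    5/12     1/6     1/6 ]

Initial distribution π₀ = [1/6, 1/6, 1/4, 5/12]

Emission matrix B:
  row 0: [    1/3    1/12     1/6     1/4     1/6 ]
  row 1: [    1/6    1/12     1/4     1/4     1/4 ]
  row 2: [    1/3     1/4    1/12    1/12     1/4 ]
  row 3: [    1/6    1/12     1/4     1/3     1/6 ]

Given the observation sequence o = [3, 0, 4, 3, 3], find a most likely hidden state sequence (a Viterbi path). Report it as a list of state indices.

t=0: δ = [4.167e-02, 4.167e-02, 2.083e-02, 1.389e-01]  (obs o_0=3)
t=1: δ = [1.157e-02, 9.645e-03, 7.716e-03, 3.858e-03]  ψ = [3, 3, 3, 3]  (obs o_1=0)
t=2: δ = [4.823e-04, 8.038e-04, 7.234e-04, 6.430e-04]  ψ = [0, 1, 0, 0]  (obs o_2=4)
t=3: δ = [5.023e-05, 6.698e-05, 1.674e-05, 8.038e-05]  ψ = [1, 1, 1, 2]  (obs o_3=3)
t=4: δ = [5.023e-06, 8.372e-06, 1.395e-06, 5.582e-06]  ψ = [3, 3, 1, 0]  (obs o_4=3)
backtrack: best end state = 1; path = [3, 0, 2, 3, 1]

path = [3, 0, 2, 3, 1]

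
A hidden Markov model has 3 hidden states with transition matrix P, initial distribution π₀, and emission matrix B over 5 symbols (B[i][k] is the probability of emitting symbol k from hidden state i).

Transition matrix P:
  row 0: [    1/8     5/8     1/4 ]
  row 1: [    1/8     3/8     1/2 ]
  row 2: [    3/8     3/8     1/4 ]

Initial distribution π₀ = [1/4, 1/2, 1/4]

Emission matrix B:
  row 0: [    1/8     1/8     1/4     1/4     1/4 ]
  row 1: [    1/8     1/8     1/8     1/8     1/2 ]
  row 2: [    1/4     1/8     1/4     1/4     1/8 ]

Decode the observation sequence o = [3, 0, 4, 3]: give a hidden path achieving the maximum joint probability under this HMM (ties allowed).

path = [1, 2, 1, 2]

t=0: δ = [6.250e-02, 6.250e-02, 6.250e-02]  (obs o_0=3)
t=1: δ = [2.930e-03, 4.883e-03, 7.812e-03]  ψ = [2, 0, 1]  (obs o_1=0)
t=2: δ = [7.324e-04, 1.465e-03, 3.052e-04]  ψ = [2, 2, 1]  (obs o_2=4)
t=3: δ = [4.578e-05, 6.866e-05, 1.831e-04]  ψ = [1, 1, 1]  (obs o_3=3)
backtrack: best end state = 2; path = [1, 2, 1, 2]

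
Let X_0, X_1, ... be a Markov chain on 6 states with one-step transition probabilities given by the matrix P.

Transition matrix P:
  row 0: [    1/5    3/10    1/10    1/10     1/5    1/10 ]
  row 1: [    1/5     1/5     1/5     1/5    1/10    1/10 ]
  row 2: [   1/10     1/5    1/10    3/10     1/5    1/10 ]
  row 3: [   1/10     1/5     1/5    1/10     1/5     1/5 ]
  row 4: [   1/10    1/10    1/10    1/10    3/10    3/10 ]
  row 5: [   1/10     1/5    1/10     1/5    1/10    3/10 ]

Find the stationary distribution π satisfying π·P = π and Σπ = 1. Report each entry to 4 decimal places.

Balance equations π_j = Σ_i π_i·P[i][j]:
  π_0 = 1/5·π_0 + 1/5·π_1 + 1/10·π_2 + 1/10·π_3 + 1/10·π_4 + 1/10·π_5
  π_1 = 3/10·π_0 + 1/5·π_1 + 1/5·π_2 + 1/5·π_3 + 1/10·π_4 + 1/5·π_5
  π_2 = 1/10·π_0 + 1/5·π_1 + 1/10·π_2 + 1/5·π_3 + 1/10·π_4 + 1/10·π_5
  π_3 = 1/10·π_0 + 1/5·π_1 + 3/10·π_2 + 1/10·π_3 + 1/10·π_4 + 1/5·π_5
  π_4 = 1/5·π_0 + 1/10·π_1 + 1/5·π_2 + 1/5·π_3 + 3/10·π_4 + 1/10·π_5
  normalize: π_0 + π_1 + π_2 + π_3 + π_4 + π_5 = 1
Solving the linear system gives exactly π = [805/6061, 1184/6061, 75/551, 1005/6061, 1087/6061, 105/551].

π = [0.1328, 0.1953, 0.1361, 0.1658, 0.1793, 0.1906]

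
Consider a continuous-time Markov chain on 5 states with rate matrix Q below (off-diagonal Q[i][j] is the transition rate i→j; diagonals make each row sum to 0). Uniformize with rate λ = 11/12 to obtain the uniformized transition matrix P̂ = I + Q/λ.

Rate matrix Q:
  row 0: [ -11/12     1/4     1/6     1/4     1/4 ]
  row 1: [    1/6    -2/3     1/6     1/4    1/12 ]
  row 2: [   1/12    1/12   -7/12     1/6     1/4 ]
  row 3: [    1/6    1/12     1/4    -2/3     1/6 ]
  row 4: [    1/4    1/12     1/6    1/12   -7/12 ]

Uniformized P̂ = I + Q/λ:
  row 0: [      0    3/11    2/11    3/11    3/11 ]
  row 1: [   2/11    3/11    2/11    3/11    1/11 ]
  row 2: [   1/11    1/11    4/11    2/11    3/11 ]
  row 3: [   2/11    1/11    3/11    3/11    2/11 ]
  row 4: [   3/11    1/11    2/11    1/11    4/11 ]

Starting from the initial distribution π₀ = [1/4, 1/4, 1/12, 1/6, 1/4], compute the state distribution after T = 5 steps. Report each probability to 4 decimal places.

π = [0.1542, 0.1454, 0.2451, 0.2050, 0.2503]

t=0: π = [0.2500, 0.2500, 0.0833, 0.1667, 0.2500]
t=1: π = [0.1515, 0.1818, 0.2121, 0.2197, 0.2348]
t=2: π = [0.1563, 0.1515, 0.2404, 0.2107, 0.2410]
t=3: π = [0.1535, 0.1469, 0.2447, 0.2070, 0.2479]
t=4: π = [0.1542, 0.1455, 0.2451, 0.2054, 0.2497]
t=5: π = [0.1542, 0.1454, 0.2451, 0.2050, 0.2503]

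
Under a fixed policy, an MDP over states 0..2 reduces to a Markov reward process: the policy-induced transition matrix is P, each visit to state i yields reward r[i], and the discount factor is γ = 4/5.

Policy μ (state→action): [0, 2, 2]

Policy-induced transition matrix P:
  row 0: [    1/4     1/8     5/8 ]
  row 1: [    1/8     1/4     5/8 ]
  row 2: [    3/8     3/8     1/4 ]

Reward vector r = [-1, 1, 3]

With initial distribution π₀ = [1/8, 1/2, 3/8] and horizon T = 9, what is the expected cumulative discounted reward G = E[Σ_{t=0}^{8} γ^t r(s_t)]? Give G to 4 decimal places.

G = 6.1362

t=0: π = [0.1250, 0.5000, 0.3750], E[r] = 1.5000, γ^t·E[r] = 1.500000, running G = 1.500000
t=1: π = [0.2344, 0.2813, 0.4844], E[r] = 1.5000, γ^t·E[r] = 1.200000, running G = 2.700000
t=2: π = [0.2754, 0.2813, 0.4434], E[r] = 1.3359, γ^t·E[r] = 0.855000, running G = 3.555000
t=3: π = [0.2703, 0.2710, 0.4587], E[r] = 1.3770, γ^t·E[r] = 0.705000, running G = 4.260000
t=4: π = [0.2735, 0.2736, 0.4530], E[r] = 1.3590, γ^t·E[r] = 0.556650, running G = 4.816650
t=5: π = [0.2724, 0.2724, 0.4551], E[r] = 1.3654, γ^t·E[r] = 0.447420, running G = 5.264070
t=6: π = [0.2728, 0.2728, 0.4543], E[r] = 1.3630, γ^t·E[r] = 0.357296, running G = 5.621366
t=7: π = [0.2727, 0.2727, 0.4546], E[r] = 1.3639, γ^t·E[r] = 0.286028, running G = 5.907393
t=8: π = [0.2727, 0.2727, 0.4545], E[r] = 1.3635, γ^t·E[r] = 0.228765, running G = 6.136158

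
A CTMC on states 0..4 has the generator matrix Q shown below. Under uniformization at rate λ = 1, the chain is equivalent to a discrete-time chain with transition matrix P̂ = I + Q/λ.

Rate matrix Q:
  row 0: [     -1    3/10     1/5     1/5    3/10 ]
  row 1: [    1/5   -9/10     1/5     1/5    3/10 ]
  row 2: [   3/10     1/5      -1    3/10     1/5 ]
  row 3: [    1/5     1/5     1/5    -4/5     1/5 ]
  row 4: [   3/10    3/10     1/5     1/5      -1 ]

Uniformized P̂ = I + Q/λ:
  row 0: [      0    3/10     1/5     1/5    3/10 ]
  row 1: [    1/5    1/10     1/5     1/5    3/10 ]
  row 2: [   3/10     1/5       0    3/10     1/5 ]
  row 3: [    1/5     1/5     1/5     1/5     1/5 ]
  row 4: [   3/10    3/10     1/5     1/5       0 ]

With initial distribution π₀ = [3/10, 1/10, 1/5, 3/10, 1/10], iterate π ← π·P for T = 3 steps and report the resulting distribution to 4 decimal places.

t=0: π = [0.3000, 0.1000, 0.2000, 0.3000, 0.1000]
t=1: π = [0.1700, 0.2300, 0.1600, 0.2200, 0.2200]
t=2: π = [0.2040, 0.2160, 0.1680, 0.2160, 0.1960]
t=3: π = [0.1956, 0.2184, 0.1664, 0.2168, 0.2028]

π = [0.1956, 0.2184, 0.1664, 0.2168, 0.2028]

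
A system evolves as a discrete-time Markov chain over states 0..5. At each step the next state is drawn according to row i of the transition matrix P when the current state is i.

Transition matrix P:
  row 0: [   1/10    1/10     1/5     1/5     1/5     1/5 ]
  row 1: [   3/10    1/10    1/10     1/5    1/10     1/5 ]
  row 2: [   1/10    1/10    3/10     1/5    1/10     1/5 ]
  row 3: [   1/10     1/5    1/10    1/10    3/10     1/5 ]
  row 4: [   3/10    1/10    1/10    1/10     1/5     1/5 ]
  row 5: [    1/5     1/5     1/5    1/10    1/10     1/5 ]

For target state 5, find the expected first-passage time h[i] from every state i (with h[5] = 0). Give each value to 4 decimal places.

First-step conditioning: h[5] = 0; for i ≠ 5, h[i] = 1 + Σ_k P[i][k]·h[k].
  h[0] = 1 + 1/10·h[0] + 1/10·h[1] + 1/5·h[2] + 1/5·h[3] + 1/5·h[4]
  h[1] = 1 + 3/10·h[0] + 1/10·h[1] + 1/10·h[2] + 1/5·h[3] + 1/10·h[4]
  h[2] = 1 + 1/10·h[0] + 1/10·h[1] + 3/10·h[2] + 1/5·h[3] + 1/10·h[4]
  h[3] = 1 + 1/10·h[0] + 1/5·h[1] + 1/10·h[2] + 1/10·h[3] + 3/10·h[4]
  h[4] = 1 + 3/10·h[0] + 1/10·h[1] + 1/10·h[2] + 1/10·h[3] + 1/5·h[4]
Solving the 5×5 linear system over states ≠ 5 gives exactly h = [5, 5, 5, 5, 5, 0] (h[5] = 0 is the target).

h = [5.0000, 5.0000, 5.0000, 5.0000, 5.0000, 0.0000]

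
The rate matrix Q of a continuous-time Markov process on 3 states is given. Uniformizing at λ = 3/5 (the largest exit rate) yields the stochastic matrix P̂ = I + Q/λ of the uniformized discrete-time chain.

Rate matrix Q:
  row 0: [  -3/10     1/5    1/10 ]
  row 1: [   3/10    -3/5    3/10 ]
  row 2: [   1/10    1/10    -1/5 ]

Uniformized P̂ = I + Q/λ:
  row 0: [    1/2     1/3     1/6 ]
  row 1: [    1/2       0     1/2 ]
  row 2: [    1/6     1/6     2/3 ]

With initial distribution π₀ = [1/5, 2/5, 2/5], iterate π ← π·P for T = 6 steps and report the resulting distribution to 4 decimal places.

t=0: π = [0.2000, 0.4000, 0.4000]
t=1: π = [0.3667, 0.1333, 0.5000]
t=2: π = [0.3333, 0.2056, 0.4611]
t=3: π = [0.3463, 0.1880, 0.4657]
t=4: π = [0.3448, 0.1931, 0.4622]
t=5: π = [0.3459, 0.1919, 0.4621]
t=6: π = [0.3460, 0.1923, 0.4617]

π = [0.3460, 0.1923, 0.4617]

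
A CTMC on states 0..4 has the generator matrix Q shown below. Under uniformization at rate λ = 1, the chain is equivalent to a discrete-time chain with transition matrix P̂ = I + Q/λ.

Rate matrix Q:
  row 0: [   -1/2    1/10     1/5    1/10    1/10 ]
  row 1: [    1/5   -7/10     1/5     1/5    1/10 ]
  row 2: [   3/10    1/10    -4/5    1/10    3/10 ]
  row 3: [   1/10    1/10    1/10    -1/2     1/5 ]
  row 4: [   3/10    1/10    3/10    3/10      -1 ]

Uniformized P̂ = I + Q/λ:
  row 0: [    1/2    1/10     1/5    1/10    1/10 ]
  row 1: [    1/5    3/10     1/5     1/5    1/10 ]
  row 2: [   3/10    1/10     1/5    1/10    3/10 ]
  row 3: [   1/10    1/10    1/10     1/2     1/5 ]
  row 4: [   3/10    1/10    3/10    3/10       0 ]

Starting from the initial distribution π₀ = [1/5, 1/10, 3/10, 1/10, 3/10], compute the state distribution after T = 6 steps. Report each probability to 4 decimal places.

π = [0.3005, 0.1250, 0.1911, 0.2362, 0.1471]

t=0: π = [0.2000, 0.1000, 0.3000, 0.1000, 0.3000]
t=1: π = [0.3100, 0.1200, 0.2200, 0.2100, 0.1400]
t=2: π = [0.3080, 0.1240, 0.1930, 0.2240, 0.1510]
t=3: π = [0.3044, 0.1248, 0.1927, 0.2322, 0.1459]
t=4: π = [0.3020, 0.1250, 0.1914, 0.2345, 0.1472]
t=5: π = [0.3010, 0.1250, 0.1913, 0.2357, 0.1470]
t=6: π = [0.3005, 0.1250, 0.1911, 0.2362, 0.1471]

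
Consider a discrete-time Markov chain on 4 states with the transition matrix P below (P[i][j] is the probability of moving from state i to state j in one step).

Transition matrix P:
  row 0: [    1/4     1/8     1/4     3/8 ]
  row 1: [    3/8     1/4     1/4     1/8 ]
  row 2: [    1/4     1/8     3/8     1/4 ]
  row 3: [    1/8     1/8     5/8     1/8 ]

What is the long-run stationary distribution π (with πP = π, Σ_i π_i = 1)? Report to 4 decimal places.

Balance equations π_j = Σ_i π_i·P[i][j]:
  π_0 = 1/4·π_0 + 3/8·π_1 + 1/4·π_2 + 1/8·π_3
  π_1 = 1/8·π_0 + 1/4·π_1 + 1/8·π_2 + 1/8·π_3
  π_2 = 1/4·π_0 + 1/4·π_1 + 3/8·π_2 + 5/8·π_3
  normalize: π_0 + π_1 + π_2 + π_3 = 1
Solving the linear system gives exactly π = [122/511, 1/7, 197/511, 17/73].

π = [0.2387, 0.1429, 0.3855, 0.2329]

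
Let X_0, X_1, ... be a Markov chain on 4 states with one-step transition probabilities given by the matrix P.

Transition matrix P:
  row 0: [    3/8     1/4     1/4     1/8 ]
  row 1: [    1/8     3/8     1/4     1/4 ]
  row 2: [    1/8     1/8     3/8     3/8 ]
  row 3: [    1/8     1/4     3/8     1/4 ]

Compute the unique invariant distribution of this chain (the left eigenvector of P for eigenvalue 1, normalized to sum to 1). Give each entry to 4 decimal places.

Balance equations π_j = Σ_i π_i·P[i][j]:
  π_0 = 3/8·π_0 + 1/8·π_1 + 1/8·π_2 + 1/8·π_3
  π_1 = 1/4·π_0 + 3/8·π_1 + 1/8·π_2 + 1/4·π_3
  π_2 = 1/4·π_0 + 1/4·π_1 + 3/8·π_2 + 3/8·π_3
  normalize: π_0 + π_1 + π_2 + π_3 = 1
Solving the linear system gives exactly π = [1/6, 79/330, 107/330, 89/330].

π = [0.1667, 0.2394, 0.3242, 0.2697]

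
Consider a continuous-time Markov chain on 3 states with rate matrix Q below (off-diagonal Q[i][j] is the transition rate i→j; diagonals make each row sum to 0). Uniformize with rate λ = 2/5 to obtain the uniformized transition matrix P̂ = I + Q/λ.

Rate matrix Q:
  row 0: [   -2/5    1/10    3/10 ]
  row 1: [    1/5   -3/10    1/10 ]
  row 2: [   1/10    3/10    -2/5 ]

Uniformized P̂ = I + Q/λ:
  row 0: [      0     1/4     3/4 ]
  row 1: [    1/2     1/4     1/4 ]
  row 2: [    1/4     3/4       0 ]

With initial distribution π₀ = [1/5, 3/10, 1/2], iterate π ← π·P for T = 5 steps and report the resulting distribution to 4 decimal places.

π = [0.2806, 0.4010, 0.3185]

t=0: π = [0.2000, 0.3000, 0.5000]
t=1: π = [0.2750, 0.5000, 0.2250]
t=2: π = [0.3063, 0.3625, 0.3313]
t=3: π = [0.2641, 0.4156, 0.3203]
t=4: π = [0.2879, 0.4102, 0.3020]
t=5: π = [0.2806, 0.4010, 0.3185]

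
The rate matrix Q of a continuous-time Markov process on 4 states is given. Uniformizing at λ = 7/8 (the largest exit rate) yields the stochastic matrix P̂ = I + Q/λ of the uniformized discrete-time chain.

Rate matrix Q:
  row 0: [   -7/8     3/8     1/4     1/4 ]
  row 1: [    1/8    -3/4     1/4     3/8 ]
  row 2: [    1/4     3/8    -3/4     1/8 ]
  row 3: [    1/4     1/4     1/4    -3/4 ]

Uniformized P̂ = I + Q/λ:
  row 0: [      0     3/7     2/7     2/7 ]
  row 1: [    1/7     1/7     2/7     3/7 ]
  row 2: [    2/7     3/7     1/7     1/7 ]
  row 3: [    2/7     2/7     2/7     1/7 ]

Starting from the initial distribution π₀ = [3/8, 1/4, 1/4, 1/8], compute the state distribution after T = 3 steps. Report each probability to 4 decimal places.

t=0: π = [0.3750, 0.2500, 0.2500, 0.1250]
t=1: π = [0.1429, 0.3393, 0.2500, 0.2679]
t=2: π = [0.1964, 0.2934, 0.2500, 0.2602]
t=3: π = [0.1877, 0.3076, 0.2500, 0.2547]

π = [0.1877, 0.3076, 0.2500, 0.2547]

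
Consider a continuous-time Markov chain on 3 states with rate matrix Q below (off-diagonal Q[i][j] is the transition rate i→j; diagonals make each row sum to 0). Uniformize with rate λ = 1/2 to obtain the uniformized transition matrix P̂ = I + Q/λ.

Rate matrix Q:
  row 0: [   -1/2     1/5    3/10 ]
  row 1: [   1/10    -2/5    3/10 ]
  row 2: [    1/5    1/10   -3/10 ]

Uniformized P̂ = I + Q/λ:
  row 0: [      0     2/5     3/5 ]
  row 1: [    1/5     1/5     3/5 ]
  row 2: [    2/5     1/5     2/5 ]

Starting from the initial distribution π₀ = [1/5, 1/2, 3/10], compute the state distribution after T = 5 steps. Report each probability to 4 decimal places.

t=0: π = [0.2000, 0.5000, 0.3000]
t=1: π = [0.2200, 0.2400, 0.5400]
t=2: π = [0.2640, 0.2440, 0.4920]
t=3: π = [0.2456, 0.2528, 0.5016]
t=4: π = [0.2512, 0.2491, 0.4997]
t=5: π = [0.2497, 0.2502, 0.5001]

π = [0.2497, 0.2502, 0.5001]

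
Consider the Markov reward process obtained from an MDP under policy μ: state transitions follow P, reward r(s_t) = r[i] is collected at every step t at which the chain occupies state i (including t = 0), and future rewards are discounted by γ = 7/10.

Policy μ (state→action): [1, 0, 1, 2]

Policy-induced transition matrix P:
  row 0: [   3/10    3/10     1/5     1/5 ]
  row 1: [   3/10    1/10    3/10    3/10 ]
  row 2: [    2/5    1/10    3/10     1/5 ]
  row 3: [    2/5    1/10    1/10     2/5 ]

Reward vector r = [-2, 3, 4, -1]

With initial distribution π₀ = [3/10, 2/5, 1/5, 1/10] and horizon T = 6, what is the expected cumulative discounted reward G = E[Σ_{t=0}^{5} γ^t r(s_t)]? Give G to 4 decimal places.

t=0: π = [0.3000, 0.4000, 0.2000, 0.1000], E[r] = 1.3000, γ^t·E[r] = 1.300000, running G = 1.300000
t=1: π = [0.3300, 0.1600, 0.2500, 0.2600], E[r] = 0.5600, γ^t·E[r] = 0.392000, running G = 1.692000
t=2: π = [0.3510, 0.1660, 0.2150, 0.2680], E[r] = 0.3880, γ^t·E[r] = 0.190120, running G = 1.882120
t=3: π = [0.3483, 0.1702, 0.2113, 0.2702], E[r] = 0.3890, γ^t·E[r] = 0.133427, running G = 2.015547
t=4: π = [0.3482, 0.1697, 0.2111, 0.2711], E[r] = 0.3861, γ^t·E[r] = 0.092712, running G = 2.108259
t=5: π = [0.3482, 0.1696, 0.2110, 0.2712], E[r] = 0.3852, γ^t·E[r] = 0.064735, running G = 2.172994

G = 2.1730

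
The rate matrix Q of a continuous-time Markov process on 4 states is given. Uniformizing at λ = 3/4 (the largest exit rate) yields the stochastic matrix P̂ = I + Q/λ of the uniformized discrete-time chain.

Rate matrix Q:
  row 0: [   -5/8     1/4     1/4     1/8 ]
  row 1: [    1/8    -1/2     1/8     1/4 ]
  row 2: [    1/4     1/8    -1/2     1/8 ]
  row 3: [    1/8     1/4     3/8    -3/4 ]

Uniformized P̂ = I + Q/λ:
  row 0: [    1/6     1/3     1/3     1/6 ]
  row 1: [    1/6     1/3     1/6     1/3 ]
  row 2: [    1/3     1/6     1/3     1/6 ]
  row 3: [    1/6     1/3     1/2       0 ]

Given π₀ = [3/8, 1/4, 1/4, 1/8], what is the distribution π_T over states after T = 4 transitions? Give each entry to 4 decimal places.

π = [0.2195, 0.2805, 0.3170, 0.1830]

t=0: π = [0.3750, 0.2500, 0.2500, 0.1250]
t=1: π = [0.2083, 0.2917, 0.3125, 0.1875]
t=2: π = [0.2188, 0.2813, 0.3160, 0.1840]
t=3: π = [0.2193, 0.2807, 0.3171, 0.1829]
t=4: π = [0.2195, 0.2805, 0.3170, 0.1830]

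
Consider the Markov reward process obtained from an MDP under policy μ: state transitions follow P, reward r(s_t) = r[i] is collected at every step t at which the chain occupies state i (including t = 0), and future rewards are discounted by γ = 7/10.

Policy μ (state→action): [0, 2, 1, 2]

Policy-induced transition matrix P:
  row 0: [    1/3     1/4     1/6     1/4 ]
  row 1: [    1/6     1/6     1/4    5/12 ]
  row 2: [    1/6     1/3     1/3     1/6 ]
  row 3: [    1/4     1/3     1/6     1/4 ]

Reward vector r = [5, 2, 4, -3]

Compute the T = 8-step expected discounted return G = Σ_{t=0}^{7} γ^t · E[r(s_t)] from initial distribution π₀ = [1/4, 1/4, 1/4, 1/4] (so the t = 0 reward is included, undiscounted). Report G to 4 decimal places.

G = 5.7862

t=0: π = [0.2500, 0.2500, 0.2500, 0.2500], E[r] = 2.0000, γ^t·E[r] = 2.000000, running G = 2.000000
t=1: π = [0.2292, 0.2708, 0.2292, 0.2708], E[r] = 1.7917, γ^t·E[r] = 1.254167, running G = 3.254167
t=2: π = [0.2274, 0.2691, 0.2274, 0.2760], E[r] = 1.7569, γ^t·E[r] = 0.860903, running G = 4.115069
t=3: π = [0.2276, 0.2695, 0.2270, 0.2759], E[r] = 1.7572, γ^t·E[r] = 0.602731, running G = 4.717801
t=4: π = [0.2276, 0.2694, 0.2270, 0.2760], E[r] = 1.7567, γ^t·E[r] = 0.421773, running G = 5.139574
t=5: π = [0.2276, 0.2695, 0.2269, 0.2760], E[r] = 1.7567, γ^t·E[r] = 0.295251, running G = 5.434825
t=6: π = [0.2276, 0.2695, 0.2269, 0.2760], E[r] = 1.7567, γ^t·E[r] = 0.206674, running G = 5.641499
t=7: π = [0.2276, 0.2695, 0.2269, 0.2760], E[r] = 1.7567, γ^t·E[r] = 0.144672, running G = 5.786171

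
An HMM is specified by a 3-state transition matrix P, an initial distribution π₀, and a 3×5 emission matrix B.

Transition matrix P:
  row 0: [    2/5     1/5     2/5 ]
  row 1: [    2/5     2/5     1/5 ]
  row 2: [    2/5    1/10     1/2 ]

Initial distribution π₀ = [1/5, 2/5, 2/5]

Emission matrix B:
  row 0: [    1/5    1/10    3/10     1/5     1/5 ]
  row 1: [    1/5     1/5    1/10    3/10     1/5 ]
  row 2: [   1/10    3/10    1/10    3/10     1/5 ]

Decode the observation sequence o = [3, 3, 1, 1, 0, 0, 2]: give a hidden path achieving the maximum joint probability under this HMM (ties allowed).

path = [2, 2, 2, 2, 0, 0, 0]

t=0: δ = [4.000e-02, 1.200e-01, 1.200e-01]  (obs o_0=3)
t=1: δ = [9.600e-03, 1.440e-02, 1.800e-02]  ψ = [1, 1, 2]  (obs o_1=3)
t=2: δ = [7.200e-04, 1.152e-03, 2.700e-03]  ψ = [2, 1, 2]  (obs o_2=1)
t=3: δ = [1.080e-04, 9.216e-05, 4.050e-04]  ψ = [2, 1, 2]  (obs o_3=1)
t=4: δ = [3.240e-05, 8.100e-06, 2.025e-05]  ψ = [2, 2, 2]  (obs o_4=0)
t=5: δ = [2.592e-06, 1.296e-06, 1.296e-06]  ψ = [0, 0, 0]  (obs o_5=0)
t=6: δ = [3.110e-07, 5.184e-08, 1.037e-07]  ψ = [0, 0, 0]  (obs o_6=2)
backtrack: best end state = 0; path = [2, 2, 2, 2, 0, 0, 0]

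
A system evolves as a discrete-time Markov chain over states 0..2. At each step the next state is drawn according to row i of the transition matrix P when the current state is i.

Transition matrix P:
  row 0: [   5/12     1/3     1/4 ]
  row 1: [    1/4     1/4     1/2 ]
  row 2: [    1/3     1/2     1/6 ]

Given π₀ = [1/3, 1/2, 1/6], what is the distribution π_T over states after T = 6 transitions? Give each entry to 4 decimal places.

π = [0.3313, 0.3559, 0.3128]

t=0: π = [0.3333, 0.5000, 0.1667]
t=1: π = [0.3194, 0.3194, 0.3611]
t=2: π = [0.3333, 0.3669, 0.2998]
t=3: π = [0.3305, 0.3527, 0.3167]
t=4: π = [0.3315, 0.3567, 0.3118]
t=5: π = [0.3312, 0.3556, 0.3132]
t=6: π = [0.3313, 0.3559, 0.3128]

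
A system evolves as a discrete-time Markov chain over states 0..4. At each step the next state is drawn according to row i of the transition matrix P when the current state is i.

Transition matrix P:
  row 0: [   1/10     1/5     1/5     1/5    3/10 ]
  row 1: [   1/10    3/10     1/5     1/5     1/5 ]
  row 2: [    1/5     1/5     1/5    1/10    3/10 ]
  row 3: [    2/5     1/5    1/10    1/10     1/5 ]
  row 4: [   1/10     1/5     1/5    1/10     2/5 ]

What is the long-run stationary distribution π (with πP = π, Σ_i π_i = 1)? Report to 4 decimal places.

Balance equations π_j = Σ_i π_i·P[i][j]:
  π_0 = 1/10·π_0 + 1/10·π_1 + 1/5·π_2 + 2/5·π_3 + 1/10·π_4
  π_1 = 1/5·π_0 + 3/10·π_1 + 1/5·π_2 + 1/5·π_3 + 1/5·π_4
  π_2 = 1/5·π_0 + 1/5·π_1 + 1/5·π_2 + 1/10·π_3 + 1/5·π_4
  π_3 = 1/5·π_0 + 1/5·π_1 + 1/10·π_2 + 1/10·π_3 + 1/10·π_4
  normalize: π_0 + π_1 + π_2 + π_3 + π_4 = 1
Solving the linear system gives exactly π = [1399/8739, 2/9, 1627/8739, 1208/8739, 2563/8739].

π = [0.1601, 0.2222, 0.1862, 0.1382, 0.2933]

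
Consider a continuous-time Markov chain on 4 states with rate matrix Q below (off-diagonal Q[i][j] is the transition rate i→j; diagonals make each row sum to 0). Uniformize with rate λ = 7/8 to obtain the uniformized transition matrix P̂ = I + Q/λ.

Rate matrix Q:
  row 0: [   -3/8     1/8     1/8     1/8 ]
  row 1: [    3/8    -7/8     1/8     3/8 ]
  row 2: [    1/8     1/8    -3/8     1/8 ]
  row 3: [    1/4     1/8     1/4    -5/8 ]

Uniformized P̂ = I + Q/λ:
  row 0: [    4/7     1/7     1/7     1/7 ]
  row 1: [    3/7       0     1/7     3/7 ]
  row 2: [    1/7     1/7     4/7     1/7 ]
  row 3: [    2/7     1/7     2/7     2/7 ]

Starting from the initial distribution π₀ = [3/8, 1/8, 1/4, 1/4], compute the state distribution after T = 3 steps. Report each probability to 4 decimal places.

π = [0.3670, 0.1250, 0.2996, 0.2085]

t=0: π = [0.3750, 0.1250, 0.2500, 0.2500]
t=1: π = [0.3750, 0.1250, 0.2857, 0.2143]
t=2: π = [0.3699, 0.1250, 0.2959, 0.2092]
t=3: π = [0.3670, 0.1250, 0.2996, 0.2085]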